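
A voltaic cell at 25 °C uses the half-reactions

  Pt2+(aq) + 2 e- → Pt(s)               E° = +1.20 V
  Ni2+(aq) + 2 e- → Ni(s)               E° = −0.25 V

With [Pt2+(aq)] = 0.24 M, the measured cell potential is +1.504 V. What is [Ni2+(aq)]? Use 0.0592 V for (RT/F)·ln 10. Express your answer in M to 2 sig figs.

The Pt²⁺/Pt couple has the larger reduction potential, so it is the cathode: E°cell = +1.20 − (−0.25) = +1.45 V and n = 2.
From the Nernst equation, log Q = n(E° − E)/0.0592 = 2·(+1.45 − (+1.504))/0.0592 = −1.824.
For Pt2+(aq) + Ni(s) → Pt(s) + Ni2+(aq), the reaction quotient is Q = [Ni2+(aq)] / [Pt2+(aq)].
Solving for the unknown gives log [Ni2+(aq)] = −2.444, so [Ni2+(aq)] ≈ 0.0036 M.

0.0036 M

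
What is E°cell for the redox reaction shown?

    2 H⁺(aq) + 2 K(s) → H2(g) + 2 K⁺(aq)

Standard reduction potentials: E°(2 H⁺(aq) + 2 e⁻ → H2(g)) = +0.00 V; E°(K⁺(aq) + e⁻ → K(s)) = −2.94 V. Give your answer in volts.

In the reaction as written, H⁺(aq) is reduced (cathode) and K⁺(aq) is produced by oxidation at the anode.
E°cell = E°(cathode) − E°(anode) = +0.00 − (−2.94) = +2.94 V.

+2.94 V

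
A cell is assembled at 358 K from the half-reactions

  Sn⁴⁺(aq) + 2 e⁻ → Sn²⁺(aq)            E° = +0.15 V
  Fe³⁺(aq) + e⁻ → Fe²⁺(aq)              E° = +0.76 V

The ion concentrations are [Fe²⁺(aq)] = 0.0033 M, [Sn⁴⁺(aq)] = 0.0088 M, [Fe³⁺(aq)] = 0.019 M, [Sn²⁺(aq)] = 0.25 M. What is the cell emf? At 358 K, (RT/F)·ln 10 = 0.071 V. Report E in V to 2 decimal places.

Since E°(Fe³⁺/Fe²⁺) > E°(Sn⁴⁺/Sn²⁺), Fe³⁺/Fe²⁺ serves as the cathode.
E°cell = +0.76 − (+0.15) = +0.61 V, with n = 2 electrons transferred.
Balancing gives 2 Fe³⁺(aq) + Sn²⁺(aq) → 2 Fe²⁺(aq) + Sn⁴⁺(aq); hence Q = ([Fe²⁺(aq)]^2·[Sn⁴⁺(aq)]) / ([Fe³⁺(aq)]^2·[Sn²⁺(aq)]) = 0.00106 (log Q = −2.974).
E = E° − (0.071/n)·log Q = +0.61 − (0.071/2)(−2.974) = +0.72 V.

+0.72 V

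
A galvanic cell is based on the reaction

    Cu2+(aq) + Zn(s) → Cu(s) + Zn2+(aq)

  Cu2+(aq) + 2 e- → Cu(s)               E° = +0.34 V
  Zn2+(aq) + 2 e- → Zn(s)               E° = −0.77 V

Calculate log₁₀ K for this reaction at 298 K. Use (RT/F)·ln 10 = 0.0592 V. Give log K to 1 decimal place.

The Cu²⁺/Cu couple is reduced (cathode); E°cell = +0.34 − (−0.77) = +1.11 V with n = 2.
At equilibrium E = 0, so log K = nE°cell / 0.0592 = (2)(+1.11) / 0.0592 = 37.5.

log K = 37.5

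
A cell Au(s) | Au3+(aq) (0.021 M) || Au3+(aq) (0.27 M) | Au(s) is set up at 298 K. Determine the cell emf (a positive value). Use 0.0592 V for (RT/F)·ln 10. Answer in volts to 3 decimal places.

For a concentration cell E°cell = 0, since both electrodes use the same couple.
The compartment with the higher Au3+(aq) concentration (0.27 M) acts as the cathode; ions are reduced there and produced at the dilute (0.021 M) anode.
With n = 3, Ecell = −(0.0592/3)·log([dilute]/[conc]) = −(0.0592/3)·log(0.021/0.27) = +0.022 V.

0.022 V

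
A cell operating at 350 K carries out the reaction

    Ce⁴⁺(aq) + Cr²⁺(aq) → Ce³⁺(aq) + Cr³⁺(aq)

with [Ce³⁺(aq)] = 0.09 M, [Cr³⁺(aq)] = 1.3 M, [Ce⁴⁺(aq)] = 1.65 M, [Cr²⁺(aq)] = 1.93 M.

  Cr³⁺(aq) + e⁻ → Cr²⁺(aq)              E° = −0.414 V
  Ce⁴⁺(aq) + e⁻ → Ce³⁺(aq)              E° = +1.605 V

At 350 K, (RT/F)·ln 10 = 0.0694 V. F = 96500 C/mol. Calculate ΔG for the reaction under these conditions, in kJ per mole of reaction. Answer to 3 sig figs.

With Ce⁴⁺/Ce³⁺ reduced at the cathode, E°cell = +1.605 − (−0.414) = +2.019 V and n = 1.
Here Q = ([Ce³⁺(aq)]·[Cr³⁺(aq)]) / ([Ce⁴⁺(aq)]·[Cr²⁺(aq)]) = 0.0367 (log Q = −1.435), giving E = +2.019 − (0.0694/1)·(−1.435) = +2.1186 V.
Finally ΔG = −nFE = −(1)(96500 C/mol)(+2.1186 V) = −204 kJ/mol.

−204 kJ/mol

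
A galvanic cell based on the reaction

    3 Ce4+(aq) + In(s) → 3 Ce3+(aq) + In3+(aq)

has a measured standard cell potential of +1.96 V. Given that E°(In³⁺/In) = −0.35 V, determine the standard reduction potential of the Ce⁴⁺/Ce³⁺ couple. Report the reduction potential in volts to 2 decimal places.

+1.61 V

In the reaction as written the Ce⁴⁺/Ce³⁺ couple is reduced (cathode) and In³⁺/In is oxidized (anode), so E°cell = E°(Ce⁴⁺/Ce³⁺) − E°(In³⁺/In).
E°(Ce⁴⁺/Ce³⁺) = E°cell + E°(anode) = +1.96 + (−0.35) = +1.61 V.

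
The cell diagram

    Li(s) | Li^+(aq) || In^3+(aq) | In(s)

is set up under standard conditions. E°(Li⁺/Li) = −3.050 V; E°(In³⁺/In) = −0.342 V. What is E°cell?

By convention the left-hand electrode in cell notation is the anode (oxidation) and the right-hand electrode is the cathode (reduction).
E°cell = E°(right) − E°(left) = −0.342 − (−3.050) = +2.708 V.

+2.708 V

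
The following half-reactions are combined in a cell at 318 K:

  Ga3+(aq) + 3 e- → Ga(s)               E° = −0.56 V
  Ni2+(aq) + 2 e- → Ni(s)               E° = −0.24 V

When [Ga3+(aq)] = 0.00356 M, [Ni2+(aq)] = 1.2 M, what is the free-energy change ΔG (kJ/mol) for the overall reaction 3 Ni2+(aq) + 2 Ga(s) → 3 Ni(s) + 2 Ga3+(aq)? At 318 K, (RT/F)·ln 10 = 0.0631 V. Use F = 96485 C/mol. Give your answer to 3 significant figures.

E°cell = −0.24 − (−0.56) = +0.32 V; the balanced reaction transfers n = 6 electrons.
Here Q = [Ga3+(aq)]^2 / [Ni2+(aq)]^3 = 7.33×10^−6 (log Q = −5.135), giving E = +0.32 − (0.0631/6)·(−5.135) = +0.3740 V.
Finally ΔG = −nFE = −(6)(96485 C/mol)(+0.3740 V) = −217 kJ/mol.

−217 kJ/mol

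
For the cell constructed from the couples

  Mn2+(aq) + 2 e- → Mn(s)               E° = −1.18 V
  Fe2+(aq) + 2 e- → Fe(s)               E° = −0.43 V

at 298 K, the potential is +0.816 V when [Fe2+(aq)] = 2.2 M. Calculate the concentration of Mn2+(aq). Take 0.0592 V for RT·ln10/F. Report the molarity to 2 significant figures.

With Fe²⁺/Fe at the cathode and Mn²⁺/Mn at the anode, E°cell = −0.43 − (−1.18) = +0.75 V (n = 2).
Rearranging E = E° − (0.0592/n)·log Q gives log Q = 2(+0.75 − (+0.816))/0.0592 = −2.230.
Balancing electrons gives Fe2+(aq) + Mn(s) → Fe(s) + Mn2+(aq); thus Q = [Mn2+(aq)] / [Fe2+(aq)].
Isolating [Mn2+(aq)] in Q = 10^{−2.230} yields log [Mn2+(aq)] = −1.888, i.e. 0.013 M.

0.013 M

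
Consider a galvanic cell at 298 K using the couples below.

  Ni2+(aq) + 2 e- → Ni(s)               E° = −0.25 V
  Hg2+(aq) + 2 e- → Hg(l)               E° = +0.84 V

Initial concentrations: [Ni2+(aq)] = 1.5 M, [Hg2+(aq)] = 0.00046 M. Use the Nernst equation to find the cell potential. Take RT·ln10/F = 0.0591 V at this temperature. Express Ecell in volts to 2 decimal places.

Since E°(Hg²⁺/Hg) > E°(Ni²⁺/Ni), Hg²⁺/Hg serves as the cathode.
E°cell = E°cat − E°an = +0.84 − (−0.25) = +1.09 V; n = 2.
The balanced reaction is Hg2+(aq) + Ni(s) → Hg(l) + Ni2+(aq), so Q = [Ni2+(aq)] / [Hg2+(aq)] = 3.26×10^3 and log Q = 3.513.
By the Nernst equation, E = +1.09 − (0.0591/2)·(3.513) = +0.99 V.

+0.99 V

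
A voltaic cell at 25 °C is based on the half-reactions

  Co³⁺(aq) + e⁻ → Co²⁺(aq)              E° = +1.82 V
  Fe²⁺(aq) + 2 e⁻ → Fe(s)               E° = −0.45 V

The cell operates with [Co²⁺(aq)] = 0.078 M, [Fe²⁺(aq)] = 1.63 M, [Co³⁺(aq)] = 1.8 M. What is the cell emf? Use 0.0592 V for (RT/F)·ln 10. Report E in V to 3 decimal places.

The Co³⁺/Co²⁺ couple has the more positive E°, so it is the cathode; Fe²⁺/Fe is the anode.
E°cell = E°cat − E°an = +1.82 − (−0.45) = +2.27 V; n = 2.
The balanced reaction is 2 Co³⁺(aq) + Fe(s) → 2 Co²⁺(aq) + Fe²⁺(aq), so Q = ([Co²⁺(aq)]^2·[Fe²⁺(aq)]) / [Co³⁺(aq)]^2 = 0.00306 and log Q = −2.514.
Applying E = E° − (RT ln10/nF)·log Q gives +2.27 − (0.0592/2)(−2.514) = +2.344 V.

+2.344 V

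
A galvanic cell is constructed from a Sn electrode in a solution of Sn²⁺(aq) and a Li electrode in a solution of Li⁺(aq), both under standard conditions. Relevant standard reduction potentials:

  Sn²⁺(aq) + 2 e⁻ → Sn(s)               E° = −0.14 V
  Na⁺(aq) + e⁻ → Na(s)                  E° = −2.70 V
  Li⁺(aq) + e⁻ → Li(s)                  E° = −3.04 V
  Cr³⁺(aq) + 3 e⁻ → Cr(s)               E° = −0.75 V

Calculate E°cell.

+2.90 V

Of the two couples in this cell, the one with the more positive reduction potential is reduced at the cathode: here that is Sn²⁺/Sn (−0.14 V); Li⁺/Li (−3.04 V) is the anode.
E°cell = E°(cathode) − E°(anode) = −0.14 − (−3.04) = +2.90 V.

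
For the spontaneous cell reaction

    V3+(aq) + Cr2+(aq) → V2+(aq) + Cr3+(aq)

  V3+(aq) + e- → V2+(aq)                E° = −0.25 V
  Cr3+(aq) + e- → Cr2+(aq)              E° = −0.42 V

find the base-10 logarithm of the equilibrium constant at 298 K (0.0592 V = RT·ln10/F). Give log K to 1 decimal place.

log K = 2.9

The V³⁺/V²⁺ couple is reduced (cathode); E°cell = −0.25 − (−0.42) = +0.17 V with n = 1.
At equilibrium E = 0, so log K = nE°cell / 0.0592 = (1)(+0.17) / 0.0592 = 2.9.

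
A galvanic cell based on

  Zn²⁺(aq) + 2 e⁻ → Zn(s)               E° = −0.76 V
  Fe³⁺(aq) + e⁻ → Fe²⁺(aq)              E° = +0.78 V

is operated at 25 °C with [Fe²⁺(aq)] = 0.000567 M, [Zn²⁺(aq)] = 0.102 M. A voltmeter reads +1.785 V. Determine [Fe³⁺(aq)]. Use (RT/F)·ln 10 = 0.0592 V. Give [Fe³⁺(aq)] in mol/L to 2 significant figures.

With Fe³⁺/Fe²⁺ at the cathode and Zn²⁺/Zn at the anode, E°cell = +0.78 − (−0.76) = +1.54 V (n = 2).
From the Nernst equation, log Q = n(E° − E)/0.0592 = 2·(+1.54 − (+1.785))/0.0592 = −8.277.
Balancing electrons gives 2 Fe³⁺(aq) + Zn(s) → 2 Fe²⁺(aq) + Zn²⁺(aq); thus Q = ([Fe²⁺(aq)]^2·[Zn²⁺(aq)]) / [Fe³⁺(aq)]^2.
Substituting the known concentrations and solving, log [Fe³⁺(aq)] = 0.396 and [Fe³⁺(aq)] = 2.5 M.

2.5 M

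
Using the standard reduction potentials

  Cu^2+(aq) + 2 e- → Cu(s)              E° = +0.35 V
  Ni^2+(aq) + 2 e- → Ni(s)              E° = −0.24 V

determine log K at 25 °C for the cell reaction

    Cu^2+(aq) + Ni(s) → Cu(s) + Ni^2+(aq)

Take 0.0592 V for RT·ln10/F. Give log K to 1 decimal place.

log K = 19.9

The Cu²⁺/Cu couple is reduced (cathode); E°cell = +0.35 − (−0.24) = +0.59 V with n = 2.
At equilibrium E = 0, so log K = nE°cell / 0.0592 = (2)(+0.59) / 0.0592 = 19.9.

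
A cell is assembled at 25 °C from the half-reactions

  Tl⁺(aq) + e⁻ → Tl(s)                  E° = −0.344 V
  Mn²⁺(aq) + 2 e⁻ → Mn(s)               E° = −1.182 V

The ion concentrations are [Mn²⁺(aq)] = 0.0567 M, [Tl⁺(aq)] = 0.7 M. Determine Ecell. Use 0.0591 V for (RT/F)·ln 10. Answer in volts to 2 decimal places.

Tl⁺/Tl is reduced (cathode, E° = −0.344 V) and Mn²⁺/Mn is oxidized (anode).
The standard potential is −0.344 − (−1.182) = +0.838 V and the balanced reaction transfers n = 2 electrons.
For the overall reaction 2 Tl⁺(aq) + Mn(s) → 2 Tl(s) + Mn²⁺(aq), Q = [Mn²⁺(aq)] / [Tl⁺(aq)]^2 = 0.116, giving log Q = −0.937.
Applying E = E° − (RT ln10/nF)·log Q gives +0.838 − (0.0591/2)(−0.937) = +0.87 V.

+0.87 V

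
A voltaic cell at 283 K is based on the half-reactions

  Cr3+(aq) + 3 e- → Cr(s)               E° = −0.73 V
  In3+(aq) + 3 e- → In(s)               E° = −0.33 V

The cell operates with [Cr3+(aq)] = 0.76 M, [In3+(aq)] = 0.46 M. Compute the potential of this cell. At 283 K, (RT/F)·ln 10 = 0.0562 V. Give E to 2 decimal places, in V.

Since E°(In³⁺/In) > E°(Cr³⁺/Cr), In³⁺/In serves as the cathode.
E°cell = −0.33 − (−0.73) = +0.40 V, with n = 3 electrons transferred.
For the overall reaction In3+(aq) + Cr(s) → In(s) + Cr3+(aq), Q = [Cr3+(aq)] / [In3+(aq)] = 1.65, giving log Q = 0.218.
Applying E = E° − (RT ln10/nF)·log Q gives +0.40 − (0.0562/3)(0.218) = +0.40 V.

+0.40 V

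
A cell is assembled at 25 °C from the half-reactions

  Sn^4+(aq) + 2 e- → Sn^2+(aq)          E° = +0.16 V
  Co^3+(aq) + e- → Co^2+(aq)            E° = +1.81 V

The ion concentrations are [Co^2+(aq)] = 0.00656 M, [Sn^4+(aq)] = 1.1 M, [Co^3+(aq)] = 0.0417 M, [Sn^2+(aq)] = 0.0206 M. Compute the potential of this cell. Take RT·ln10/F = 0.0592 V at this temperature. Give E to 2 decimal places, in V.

+1.65 V

Co³⁺/Co²⁺ is reduced (cathode, E° = +1.81 V) and Sn⁴⁺/Sn²⁺ is oxidized (anode).
E°cell = +1.81 − (+0.16) = +1.65 V, with n = 2 electrons transferred.
For the overall reaction 2 Co^3+(aq) + Sn^2+(aq) → 2 Co^2+(aq) + Sn^4+(aq), Q = ([Co^2+(aq)]^2·[Sn^4+(aq)]) / ([Co^3+(aq)]^2·[Sn^2+(aq)]) = 1.32, giving log Q = 0.121.
E = E° − (0.0592/n)·log Q = +1.65 − (0.0592/2)(0.121) = +1.65 V.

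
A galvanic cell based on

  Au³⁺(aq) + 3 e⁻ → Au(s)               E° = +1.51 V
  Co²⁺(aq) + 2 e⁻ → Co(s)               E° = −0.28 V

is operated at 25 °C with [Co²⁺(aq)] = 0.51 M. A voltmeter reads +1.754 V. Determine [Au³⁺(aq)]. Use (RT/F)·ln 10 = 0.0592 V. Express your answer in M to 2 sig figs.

0.0055 M

With Au³⁺/Au at the cathode and Co²⁺/Co at the anode, E°cell = +1.51 − (−0.28) = +1.79 V (n = 6).
From the Nernst equation, log Q = n(E° − E)/0.0592 = 6·(+1.79 − (+1.754))/0.0592 = 3.649.
The balanced reaction is 2 Au³⁺(aq) + 3 Co(s) → 2 Au(s) + 3 Co²⁺(aq), so Q = [Co²⁺(aq)]^3 / [Au³⁺(aq)]^2.
Solving for the unknown gives log [Au³⁺(aq)] = −2.263, so [Au³⁺(aq)] ≈ 0.0055 M.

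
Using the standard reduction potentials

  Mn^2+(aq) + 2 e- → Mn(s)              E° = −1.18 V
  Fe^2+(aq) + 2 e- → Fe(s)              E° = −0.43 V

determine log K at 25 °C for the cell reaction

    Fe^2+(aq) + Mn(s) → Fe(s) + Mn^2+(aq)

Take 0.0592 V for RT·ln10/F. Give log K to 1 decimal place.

The Fe²⁺/Fe couple is reduced (cathode); E°cell = −0.43 − (−1.18) = +0.75 V with n = 2.
At equilibrium E = 0, so log K = nE°cell / 0.0592 = (2)(+0.75) / 0.0592 = 25.3.

log K = 25.3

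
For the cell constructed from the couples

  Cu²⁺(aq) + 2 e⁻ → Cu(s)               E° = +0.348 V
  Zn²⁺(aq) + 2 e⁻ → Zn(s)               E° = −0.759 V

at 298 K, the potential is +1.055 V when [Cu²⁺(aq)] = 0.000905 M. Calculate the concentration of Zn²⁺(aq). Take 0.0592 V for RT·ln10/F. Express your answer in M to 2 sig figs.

With Cu²⁺/Cu at the cathode and Zn²⁺/Zn at the anode, E°cell = +0.348 − (−0.759) = +1.107 V (n = 2).
Since E = E° − (0.0592/n)·log Q, log Q = n(E° − E)/0.0592 = 1.757.
The balanced reaction is Cu²⁺(aq) + Zn(s) → Cu(s) + Zn²⁺(aq), so Q = [Zn²⁺(aq)] / [Cu²⁺(aq)].
Isolating [Zn²⁺(aq)] in Q = 10^{1.757} yields log [Zn²⁺(aq)] = −1.286, i.e. 0.052 M.

0.052 M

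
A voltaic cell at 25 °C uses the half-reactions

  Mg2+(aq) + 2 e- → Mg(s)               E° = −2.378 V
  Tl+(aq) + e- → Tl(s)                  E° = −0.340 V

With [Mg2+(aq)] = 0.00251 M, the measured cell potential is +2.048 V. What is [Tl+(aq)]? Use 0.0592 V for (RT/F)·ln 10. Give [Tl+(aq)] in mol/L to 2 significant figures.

With Tl⁺/Tl at the cathode and Mg²⁺/Mg at the anode, E°cell = −0.340 − (−2.378) = +2.038 V (n = 2).
From the Nernst equation, log Q = n(E° − E)/0.0592 = 2·(+2.038 − (+2.048))/0.0592 = −0.338.
For 2 Tl+(aq) + Mg(s) → 2 Tl(s) + Mg2+(aq), the reaction quotient is Q = [Mg2+(aq)] / [Tl+(aq)]^2.
Solving for the unknown gives log [Tl+(aq)] = −1.131, so [Tl+(aq)] ≈ 0.074 M.

0.074 M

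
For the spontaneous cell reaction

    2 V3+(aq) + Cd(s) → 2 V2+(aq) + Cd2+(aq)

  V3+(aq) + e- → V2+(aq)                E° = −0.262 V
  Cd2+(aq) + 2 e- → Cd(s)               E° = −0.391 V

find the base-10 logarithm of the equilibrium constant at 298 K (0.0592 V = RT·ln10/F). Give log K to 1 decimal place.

The V³⁺/V²⁺ couple is reduced (cathode); E°cell = −0.262 − (−0.391) = +0.129 V with n = 2.
At equilibrium E = 0, so log K = nE°cell / 0.0592 = (2)(+0.129) / 0.0592 = 4.4.

log K = 4.4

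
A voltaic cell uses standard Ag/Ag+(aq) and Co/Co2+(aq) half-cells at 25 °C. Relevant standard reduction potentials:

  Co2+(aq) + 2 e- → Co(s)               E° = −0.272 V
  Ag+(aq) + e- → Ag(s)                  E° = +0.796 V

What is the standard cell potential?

Of the two couples in this cell, the one with the more positive reduction potential is reduced at the cathode: here that is Ag⁺/Ag (+0.796 V); Co²⁺/Co (−0.272 V) is the anode.
E°cell = E°(cathode) − E°(anode) = +0.796 − (−0.272) = +1.068 V.

+1.068 V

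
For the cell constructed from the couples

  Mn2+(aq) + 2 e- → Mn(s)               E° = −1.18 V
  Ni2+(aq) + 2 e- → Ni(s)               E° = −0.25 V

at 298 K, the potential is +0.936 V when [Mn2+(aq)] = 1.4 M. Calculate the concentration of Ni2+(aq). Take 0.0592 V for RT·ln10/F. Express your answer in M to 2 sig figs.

2.2 M

Ni²⁺/Ni is the cathode (higher E°); E°cell = −0.25 − (−1.18) = +0.93 V with n = 2.
Since E = E° − (0.0592/n)·log Q, log Q = n(E° − E)/0.0592 = −0.203.
The balanced reaction is Ni2+(aq) + Mn(s) → Ni(s) + Mn2+(aq), so Q = [Mn2+(aq)] / [Ni2+(aq)].
Substituting the known concentrations and solving, log [Ni2+(aq)] = 0.349 and [Ni2+(aq)] = 2.2 M.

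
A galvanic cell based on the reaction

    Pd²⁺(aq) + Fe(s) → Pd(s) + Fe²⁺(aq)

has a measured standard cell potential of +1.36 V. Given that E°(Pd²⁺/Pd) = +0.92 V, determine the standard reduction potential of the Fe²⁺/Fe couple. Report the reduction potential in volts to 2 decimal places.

In the reaction as written the Pd²⁺/Pd couple is reduced (cathode) and Fe²⁺/Fe is oxidized (anode), so E°cell = E°(Pd²⁺/Pd) − E°(Fe²⁺/Fe).
E°(Fe²⁺/Fe) = E°(cathode) − E°cell = +0.92 − (+1.36) = −0.44 V.

−0.44 V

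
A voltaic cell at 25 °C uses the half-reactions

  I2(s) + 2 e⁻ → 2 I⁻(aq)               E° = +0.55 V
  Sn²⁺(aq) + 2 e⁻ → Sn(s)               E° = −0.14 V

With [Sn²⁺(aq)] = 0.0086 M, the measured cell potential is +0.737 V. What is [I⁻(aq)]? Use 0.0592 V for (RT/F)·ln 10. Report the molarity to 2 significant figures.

I₂/I⁻ is the cathode (higher E°); E°cell = +0.55 − (−0.14) = +0.69 V with n = 2.
From the Nernst equation, log Q = n(E° − E)/0.0592 = 2·(+0.69 − (+0.737))/0.0592 = −1.588.
For I2(s) + Sn(s) → 2 I⁻(aq) + Sn²⁺(aq), the reaction quotient is Q = [I⁻(aq)]^2·[Sn²⁺(aq)].
Solving for the unknown gives log [I⁻(aq)] = 0.239, so [I⁻(aq)] ≈ 1.7 M.

1.7 M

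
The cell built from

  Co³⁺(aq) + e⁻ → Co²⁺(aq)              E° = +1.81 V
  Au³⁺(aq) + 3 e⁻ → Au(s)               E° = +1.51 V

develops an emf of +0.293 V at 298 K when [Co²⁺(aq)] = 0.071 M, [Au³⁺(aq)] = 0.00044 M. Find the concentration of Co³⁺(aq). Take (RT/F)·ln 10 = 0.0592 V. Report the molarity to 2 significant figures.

The Co³⁺/Co²⁺ couple has the larger reduction potential, so it is the cathode: E°cell = +1.81 − (+1.51) = +0.30 V and n = 3.
Rearranging E = E° − (0.0592/n)·log Q gives log Q = 3(+0.30 − (+0.293))/0.0592 = 0.355.
For 3 Co³⁺(aq) + Au(s) → 3 Co²⁺(aq) + Au³⁺(aq), the reaction quotient is Q = ([Co²⁺(aq)]^3·[Au³⁺(aq)]) / [Co³⁺(aq)]^3.
Solving for the unknown gives log [Co³⁺(aq)] = −2.386, so [Co³⁺(aq)] ≈ 0.0041 M.

0.0041 M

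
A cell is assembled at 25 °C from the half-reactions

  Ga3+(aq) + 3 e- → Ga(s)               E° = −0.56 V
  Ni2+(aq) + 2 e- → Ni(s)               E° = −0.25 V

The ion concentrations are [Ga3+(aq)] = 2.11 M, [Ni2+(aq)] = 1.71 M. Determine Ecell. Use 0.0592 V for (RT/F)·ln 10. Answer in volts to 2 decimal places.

+0.31 V

Ni²⁺/Ni is reduced (cathode, E° = −0.25 V) and Ga³⁺/Ga is oxidized (anode).
E°cell = −0.25 − (−0.56) = +0.31 V, with n = 6 electrons transferred.
The balanced reaction is 3 Ni2+(aq) + 2 Ga(s) → 3 Ni(s) + 2 Ga3+(aq), so Q = [Ga3+(aq)]^2 / [Ni2+(aq)]^3 = 0.89 and log Q = −0.050.
E = E° − (0.0592/n)·log Q = +0.31 − (0.0592/6)(−0.050) = +0.31 V.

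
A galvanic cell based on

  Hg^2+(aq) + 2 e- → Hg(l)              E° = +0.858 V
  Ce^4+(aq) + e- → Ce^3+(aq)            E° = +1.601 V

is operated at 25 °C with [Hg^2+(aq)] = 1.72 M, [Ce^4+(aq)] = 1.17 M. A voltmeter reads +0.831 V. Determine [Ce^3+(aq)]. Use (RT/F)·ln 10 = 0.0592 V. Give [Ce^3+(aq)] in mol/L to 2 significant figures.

0.029 M

The Ce⁴⁺/Ce³⁺ couple has the larger reduction potential, so it is the cathode: E°cell = +1.601 − (+0.858) = +0.743 V and n = 2.
Rearranging E = E° − (0.0592/n)·log Q gives log Q = 2(+0.743 − (+0.831))/0.0592 = −2.973.
Balancing electrons gives 2 Ce^4+(aq) + Hg(l) → 2 Ce^3+(aq) + Hg^2+(aq); thus Q = ([Ce^3+(aq)]^2·[Hg^2+(aq)]) / [Ce^4+(aq)]^2.
Substituting the known concentrations and solving, log [Ce^3+(aq)] = −1.536 and [Ce^3+(aq)] = 0.029 M.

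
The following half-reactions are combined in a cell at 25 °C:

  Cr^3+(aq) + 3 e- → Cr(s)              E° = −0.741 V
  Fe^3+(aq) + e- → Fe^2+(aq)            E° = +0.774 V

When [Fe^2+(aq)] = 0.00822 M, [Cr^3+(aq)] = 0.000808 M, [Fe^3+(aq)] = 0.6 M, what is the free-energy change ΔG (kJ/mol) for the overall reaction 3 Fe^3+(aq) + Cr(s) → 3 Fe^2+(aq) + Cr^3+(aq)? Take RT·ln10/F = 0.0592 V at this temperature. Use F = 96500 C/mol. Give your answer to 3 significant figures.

−488 kJ/mol

The standard cell potential is +0.774 − (−0.741) = +1.515 V, with n = 3 electrons in the balanced equation.
Here Q = ([Fe^2+(aq)]^3·[Cr^3+(aq)]) / [Fe^3+(aq)]^3 = 2.08×10^−9 (log Q = −8.682), giving E = +1.515 − (0.0592/3)·(−8.682) = +1.6863 V.
Then ΔG = −nFE = −3 × 96500 × +1.6863 J/mol = −488 kJ/mol.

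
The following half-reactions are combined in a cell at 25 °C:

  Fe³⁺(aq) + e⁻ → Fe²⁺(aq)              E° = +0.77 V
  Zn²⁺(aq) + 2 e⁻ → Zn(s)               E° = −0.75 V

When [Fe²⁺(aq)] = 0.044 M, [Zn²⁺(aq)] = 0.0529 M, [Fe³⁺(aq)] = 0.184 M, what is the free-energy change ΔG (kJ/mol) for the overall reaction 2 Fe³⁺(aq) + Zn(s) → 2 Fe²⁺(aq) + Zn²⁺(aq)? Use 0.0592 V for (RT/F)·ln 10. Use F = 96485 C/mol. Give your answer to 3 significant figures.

E°cell = +0.77 − (−0.75) = +1.52 V; the balanced reaction transfers n = 2 electrons.
Here Q = ([Fe²⁺(aq)]^2·[Zn²⁺(aq)]) / [Fe³⁺(aq)]^2 = 0.00303 (log Q = −2.519), giving E = +1.52 − (0.0592/2)·(−2.519) = +1.5946 V.
ΔG = −nFE = −(2)(96485)(+1.5946) J/mol = −308 kJ/mol.

−308 kJ/mol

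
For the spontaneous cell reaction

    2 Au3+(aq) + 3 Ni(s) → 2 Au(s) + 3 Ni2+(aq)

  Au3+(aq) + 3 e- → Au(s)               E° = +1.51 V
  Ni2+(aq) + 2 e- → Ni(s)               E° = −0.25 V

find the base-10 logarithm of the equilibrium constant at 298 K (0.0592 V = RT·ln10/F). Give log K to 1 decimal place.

The Au³⁺/Au couple is reduced (cathode); E°cell = +1.51 − (−0.25) = +1.76 V with n = 6.
At equilibrium E = 0, so log K = nE°cell / 0.0592 = (6)(+1.76) / 0.0592 = 178.4.

log K = 178.4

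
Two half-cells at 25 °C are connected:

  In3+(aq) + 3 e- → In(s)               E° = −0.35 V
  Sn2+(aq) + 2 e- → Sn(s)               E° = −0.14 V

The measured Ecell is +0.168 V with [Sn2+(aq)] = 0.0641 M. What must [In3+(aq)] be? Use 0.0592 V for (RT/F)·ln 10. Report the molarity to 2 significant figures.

2.2 M

Sn²⁺/Sn is the cathode (higher E°); E°cell = −0.14 − (−0.35) = +0.21 V with n = 6.
Rearranging E = E° − (0.0592/n)·log Q gives log Q = 6(+0.21 − (+0.168))/0.0592 = 4.257.
Balancing electrons gives 3 Sn2+(aq) + 2 In(s) → 3 Sn(s) + 2 In3+(aq); thus Q = [In3+(aq)]^2 / [Sn2+(aq)]^3.
Substituting the known concentrations and solving, log [In3+(aq)] = 0.339 and [In3+(aq)] = 2.2 M.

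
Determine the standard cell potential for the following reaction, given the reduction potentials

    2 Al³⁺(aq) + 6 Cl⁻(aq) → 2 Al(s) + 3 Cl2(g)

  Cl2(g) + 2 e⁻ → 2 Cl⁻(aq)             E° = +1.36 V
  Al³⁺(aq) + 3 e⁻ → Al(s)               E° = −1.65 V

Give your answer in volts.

−3.01 V

Al³⁺(aq) gains electrons, so the Al³⁺/Al couple is the cathode; the Cl₂/Cl⁻ couple is the anode.
E°cell = E°(cathode) − E°(anode) = −1.65 − (+1.36) = −3.01 V.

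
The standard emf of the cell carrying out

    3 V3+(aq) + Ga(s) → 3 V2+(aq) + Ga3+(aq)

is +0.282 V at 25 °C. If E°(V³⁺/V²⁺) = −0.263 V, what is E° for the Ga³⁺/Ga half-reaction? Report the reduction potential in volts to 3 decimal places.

−0.545 V

In the reaction as written the V³⁺/V²⁺ couple is reduced (cathode) and Ga³⁺/Ga is oxidized (anode), so E°cell = E°(V³⁺/V²⁺) − E°(Ga³⁺/Ga).
E°(Ga³⁺/Ga) = E°(cathode) − E°cell = −0.263 − (+0.282) = −0.545 V.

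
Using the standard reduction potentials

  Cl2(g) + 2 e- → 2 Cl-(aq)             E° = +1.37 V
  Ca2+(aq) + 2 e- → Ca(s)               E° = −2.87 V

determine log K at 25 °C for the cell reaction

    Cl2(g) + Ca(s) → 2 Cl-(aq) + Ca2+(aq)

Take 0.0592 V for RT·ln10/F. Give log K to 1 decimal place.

The Cl₂/Cl⁻ couple is reduced (cathode); E°cell = +1.37 − (−2.87) = +4.24 V with n = 2.
At equilibrium E = 0, so log K = nE°cell / 0.0592 = (2)(+4.24) / 0.0592 = 143.2.

log K = 143.2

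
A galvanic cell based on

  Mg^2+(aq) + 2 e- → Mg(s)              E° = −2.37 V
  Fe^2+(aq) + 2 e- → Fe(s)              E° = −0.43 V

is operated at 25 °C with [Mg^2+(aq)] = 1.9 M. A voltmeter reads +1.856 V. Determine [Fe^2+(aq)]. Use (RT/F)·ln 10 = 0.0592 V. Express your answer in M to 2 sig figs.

With Fe²⁺/Fe at the cathode and Mg²⁺/Mg at the anode, E°cell = −0.43 − (−2.37) = +1.94 V (n = 2).
From the Nernst equation, log Q = n(E° − E)/0.0592 = 2·(+1.94 − (+1.856))/0.0592 = 2.838.
Balancing electrons gives Fe^2+(aq) + Mg(s) → Fe(s) + Mg^2+(aq); thus Q = [Mg^2+(aq)] / [Fe^2+(aq)].
Isolating [Fe^2+(aq)] in Q = 10^{2.838} yields log [Fe^2+(aq)] = −2.559, i.e. 0.0028 M.

0.0028 M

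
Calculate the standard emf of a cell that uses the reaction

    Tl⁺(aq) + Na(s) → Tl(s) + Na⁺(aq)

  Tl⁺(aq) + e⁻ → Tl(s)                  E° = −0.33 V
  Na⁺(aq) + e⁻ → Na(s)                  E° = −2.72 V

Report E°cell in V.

+2.39 V

In the reaction as written, Tl⁺(aq) is reduced (cathode) and Na⁺(aq) is produced by oxidation at the anode.
E°cell = E°(cathode) − E°(anode) = −0.33 − (−2.72) = +2.39 V.
The positive value indicates the reaction is spontaneous as written.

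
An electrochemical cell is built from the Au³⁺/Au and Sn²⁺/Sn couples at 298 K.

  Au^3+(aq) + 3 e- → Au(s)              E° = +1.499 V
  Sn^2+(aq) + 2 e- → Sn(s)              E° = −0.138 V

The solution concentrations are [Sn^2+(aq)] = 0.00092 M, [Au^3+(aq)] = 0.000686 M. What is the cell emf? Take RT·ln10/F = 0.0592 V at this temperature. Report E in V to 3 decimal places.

+1.664 V

Since E°(Au³⁺/Au) > E°(Sn²⁺/Sn), Au³⁺/Au serves as the cathode.
E°cell = E°cat − E°an = +1.499 − (−0.138) = +1.637 V; n = 6.
The balanced reaction is 2 Au^3+(aq) + 3 Sn(s) → 2 Au(s) + 3 Sn^2+(aq), so Q = [Sn^2+(aq)]^3 / [Au^3+(aq)]^2 = 0.00165 and log Q = −2.781.
E = E° − (0.0592/n)·log Q = +1.637 − (0.0592/6)(−2.781) = +1.664 V.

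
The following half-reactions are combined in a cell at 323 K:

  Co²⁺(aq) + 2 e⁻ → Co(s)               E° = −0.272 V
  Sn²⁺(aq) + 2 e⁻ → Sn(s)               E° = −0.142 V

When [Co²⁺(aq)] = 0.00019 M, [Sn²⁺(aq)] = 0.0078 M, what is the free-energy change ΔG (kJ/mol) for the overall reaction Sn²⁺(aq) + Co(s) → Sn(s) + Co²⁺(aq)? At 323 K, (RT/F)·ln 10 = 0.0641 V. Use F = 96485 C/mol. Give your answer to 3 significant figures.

With Sn²⁺/Sn reduced at the cathode, E°cell = −0.142 − (−0.272) = +0.130 V and n = 2.
The reaction quotient is [Co²⁺(aq)] / [Sn²⁺(aq)] = 0.0244; by Nernst, E = +0.130 − (0.0641/2)(−1.613) = +0.1817 V.
Then ΔG = −nFE = −2 × 96485 × +0.1817 J/mol = −35.1 kJ/mol.

−35.1 kJ/mol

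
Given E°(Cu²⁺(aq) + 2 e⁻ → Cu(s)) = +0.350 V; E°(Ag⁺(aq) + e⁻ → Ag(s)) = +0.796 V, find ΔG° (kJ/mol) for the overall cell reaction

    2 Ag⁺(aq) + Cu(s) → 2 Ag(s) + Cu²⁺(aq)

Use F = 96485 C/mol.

In the reaction as written Ag⁺(aq) is reduced, so the Ag⁺/Ag couple is the cathode and Cu²⁺/Cu is the anode.
E°cell = +0.796 − (+0.350) = +0.446 V; balancing electrons gives n = 2.
ΔG° = −nFE°cell = −(2)(96485)(+0.446) J/mol = −86.1 kJ/mol.

−86.1 kJ/mol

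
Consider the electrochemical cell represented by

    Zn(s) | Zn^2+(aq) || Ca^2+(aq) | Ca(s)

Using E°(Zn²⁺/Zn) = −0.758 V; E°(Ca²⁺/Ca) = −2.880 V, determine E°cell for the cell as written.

By convention the left-hand electrode in cell notation is the anode (oxidation) and the right-hand electrode is the cathode (reduction).
E°cell = E°(right) − E°(left) = −2.880 − (−0.758) = −2.122 V.
The negative sign shows that, as written, the cell would require an external voltage to drive the reaction.

−2.122 V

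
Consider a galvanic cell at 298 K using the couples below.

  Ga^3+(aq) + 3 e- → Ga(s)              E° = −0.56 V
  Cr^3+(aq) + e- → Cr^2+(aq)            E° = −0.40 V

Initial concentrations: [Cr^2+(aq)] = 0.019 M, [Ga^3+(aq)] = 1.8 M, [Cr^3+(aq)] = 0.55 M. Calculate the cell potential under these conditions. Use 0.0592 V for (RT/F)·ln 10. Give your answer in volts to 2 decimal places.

+0.24 V

Cr³⁺/Cr²⁺ is reduced (cathode, E° = −0.40 V) and Ga³⁺/Ga is oxidized (anode).
E°cell = E°cat − E°an = −0.40 − (−0.56) = +0.16 V; n = 3.
The balanced reaction is 3 Cr^3+(aq) + Ga(s) → 3 Cr^2+(aq) + Ga^3+(aq), so Q = ([Cr^2+(aq)]^3·[Ga^3+(aq)]) / [Cr^3+(aq)]^3 = 7.42×10^−5 and log Q = −4.130.
E = E° − (0.0592/n)·log Q = +0.16 − (0.0592/3)(−4.130) = +0.24 V.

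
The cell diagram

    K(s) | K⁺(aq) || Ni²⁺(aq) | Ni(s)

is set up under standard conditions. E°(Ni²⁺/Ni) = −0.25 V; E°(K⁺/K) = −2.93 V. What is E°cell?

+2.68 V

By convention the left-hand electrode in cell notation is the anode (oxidation) and the right-hand electrode is the cathode (reduction).
E°cell = E°(right) − E°(left) = −0.25 − (−2.93) = +2.68 V.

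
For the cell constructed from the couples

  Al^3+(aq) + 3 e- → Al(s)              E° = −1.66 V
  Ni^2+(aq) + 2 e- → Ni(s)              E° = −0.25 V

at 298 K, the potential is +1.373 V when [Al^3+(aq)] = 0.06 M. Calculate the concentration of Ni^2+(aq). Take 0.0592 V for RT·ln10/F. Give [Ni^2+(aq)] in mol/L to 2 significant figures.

0.0086 M

The Ni²⁺/Ni couple has the larger reduction potential, so it is the cathode: E°cell = −0.25 − (−1.66) = +1.41 V and n = 6.
Rearranging E = E° − (0.0592/n)·log Q gives log Q = 6(+1.41 − (+1.373))/0.0592 = 3.750.
The balanced reaction is 3 Ni^2+(aq) + 2 Al(s) → 3 Ni(s) + 2 Al^3+(aq), so Q = [Al^3+(aq)]^2 / [Ni^2+(aq)]^3.
Substituting the known concentrations and solving, log [Ni^2+(aq)] = −2.065 and [Ni^2+(aq)] = 0.0086 M.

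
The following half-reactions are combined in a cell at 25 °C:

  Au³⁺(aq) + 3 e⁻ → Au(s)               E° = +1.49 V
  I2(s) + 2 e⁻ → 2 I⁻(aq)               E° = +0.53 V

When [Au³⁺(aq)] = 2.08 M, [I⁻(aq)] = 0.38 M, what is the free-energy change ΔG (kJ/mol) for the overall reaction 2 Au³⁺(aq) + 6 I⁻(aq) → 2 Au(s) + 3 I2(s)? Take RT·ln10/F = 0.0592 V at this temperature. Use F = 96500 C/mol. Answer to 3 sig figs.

−545 kJ/mol

The standard cell potential is +1.49 − (+0.53) = +0.96 V, with n = 6 electrons in the balanced equation.
Q = 1 / ([Au³⁺(aq)]^2·[I⁻(aq)]^6) = 76.8, so log Q = 1.885 and E = +0.96 − (0.0592/6)(1.885) = +0.9414 V.
Finally ΔG = −nFE = −(6)(96500 C/mol)(+0.9414 V) = −545 kJ/mol.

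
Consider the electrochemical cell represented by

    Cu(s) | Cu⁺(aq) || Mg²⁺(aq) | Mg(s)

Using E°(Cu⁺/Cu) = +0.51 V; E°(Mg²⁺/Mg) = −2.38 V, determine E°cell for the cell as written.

−2.89 V

By convention the left-hand electrode in cell notation is the anode (oxidation) and the right-hand electrode is the cathode (reduction).
E°cell = E°(right) − E°(left) = −2.38 − (+0.51) = −2.89 V.
The negative sign shows that, as written, the cell would require an external voltage to drive the reaction.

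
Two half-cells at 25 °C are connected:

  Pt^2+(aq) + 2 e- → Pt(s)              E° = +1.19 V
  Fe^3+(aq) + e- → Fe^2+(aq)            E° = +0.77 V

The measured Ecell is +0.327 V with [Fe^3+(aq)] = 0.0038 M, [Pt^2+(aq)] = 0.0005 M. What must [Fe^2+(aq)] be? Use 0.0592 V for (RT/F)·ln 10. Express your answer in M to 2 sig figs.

0.0046 M

With Pt²⁺/Pt at the cathode and Fe³⁺/Fe²⁺ at the anode, E°cell = +1.19 − (+0.77) = +0.42 V (n = 2).
From the Nernst equation, log Q = n(E° − E)/0.0592 = 2·(+0.42 − (+0.327))/0.0592 = 3.142.
The balanced reaction is Pt^2+(aq) + 2 Fe^2+(aq) → Pt(s) + 2 Fe^3+(aq), so Q = [Fe^3+(aq)]^2 / ([Pt^2+(aq)]·[Fe^2+(aq)]^2).
Solving for the unknown gives log [Fe^2+(aq)] = −2.341, so [Fe^2+(aq)] ≈ 0.0046 M.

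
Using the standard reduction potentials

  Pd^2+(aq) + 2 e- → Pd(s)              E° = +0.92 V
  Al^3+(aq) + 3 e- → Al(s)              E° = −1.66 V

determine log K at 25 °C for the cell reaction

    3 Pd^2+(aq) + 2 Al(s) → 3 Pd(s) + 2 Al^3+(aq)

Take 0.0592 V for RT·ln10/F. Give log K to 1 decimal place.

The Pd²⁺/Pd couple is reduced (cathode); E°cell = +0.92 − (−1.66) = +2.58 V with n = 6.
At equilibrium E = 0, so log K = nE°cell / 0.0592 = (6)(+2.58) / 0.0592 = 261.5.

log K = 261.5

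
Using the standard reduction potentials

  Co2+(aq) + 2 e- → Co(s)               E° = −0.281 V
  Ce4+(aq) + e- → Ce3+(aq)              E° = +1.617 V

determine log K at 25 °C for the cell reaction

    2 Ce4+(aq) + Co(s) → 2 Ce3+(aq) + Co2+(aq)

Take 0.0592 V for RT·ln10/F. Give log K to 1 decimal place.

The Ce⁴⁺/Ce³⁺ couple is reduced (cathode); E°cell = +1.617 − (−0.281) = +1.898 V with n = 2.
At equilibrium E = 0, so log K = nE°cell / 0.0592 = (2)(+1.898) / 0.0592 = 64.1.

log K = 64.1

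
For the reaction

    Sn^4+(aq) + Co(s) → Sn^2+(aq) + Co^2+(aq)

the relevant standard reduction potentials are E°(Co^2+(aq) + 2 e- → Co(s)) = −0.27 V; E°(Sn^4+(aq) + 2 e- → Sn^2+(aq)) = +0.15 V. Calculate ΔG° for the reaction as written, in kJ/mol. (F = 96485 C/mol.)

In the reaction as written Sn^4+(aq) is reduced, so the Sn⁴⁺/Sn²⁺ couple is the cathode and Co²⁺/Co is the anode.
E°cell = +0.15 − (−0.27) = +0.42 V; balancing electrons gives n = 2.
ΔG° = −nFE°cell = −(2)(96485)(+0.42) J/mol = −81.0 kJ/mol.

−81.0 kJ/mol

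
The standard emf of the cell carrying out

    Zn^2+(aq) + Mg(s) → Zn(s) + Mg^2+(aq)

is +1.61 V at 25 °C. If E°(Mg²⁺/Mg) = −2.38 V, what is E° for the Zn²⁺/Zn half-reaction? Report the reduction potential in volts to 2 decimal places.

−0.77 V

In the reaction as written the Zn²⁺/Zn couple is reduced (cathode) and Mg²⁺/Mg is oxidized (anode), so E°cell = E°(Zn²⁺/Zn) − E°(Mg²⁺/Mg).
E°(Zn²⁺/Zn) = E°cell + E°(anode) = +1.61 + (−2.38) = −0.77 V.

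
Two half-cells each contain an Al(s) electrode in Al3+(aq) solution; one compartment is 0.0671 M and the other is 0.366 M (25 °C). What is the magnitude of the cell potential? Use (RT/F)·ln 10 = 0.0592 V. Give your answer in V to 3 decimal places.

0.015 V

For a concentration cell E°cell = 0, since both electrodes use the same couple.
The compartment with the higher Al3+(aq) concentration (0.366 M) acts as the cathode; ions are reduced there and produced at the dilute (0.0671 M) anode.
With n = 3, Ecell = −(0.0592/3)·log([dilute]/[conc]) = −(0.0592/3)·log(0.0671/0.366) = +0.015 V.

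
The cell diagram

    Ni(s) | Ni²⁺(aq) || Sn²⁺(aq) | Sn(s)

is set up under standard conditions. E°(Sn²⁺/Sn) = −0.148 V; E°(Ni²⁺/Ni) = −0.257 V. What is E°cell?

+0.109 V

By convention the left-hand electrode in cell notation is the anode (oxidation) and the right-hand electrode is the cathode (reduction).
E°cell = E°(right) − E°(left) = −0.148 − (−0.257) = +0.109 V.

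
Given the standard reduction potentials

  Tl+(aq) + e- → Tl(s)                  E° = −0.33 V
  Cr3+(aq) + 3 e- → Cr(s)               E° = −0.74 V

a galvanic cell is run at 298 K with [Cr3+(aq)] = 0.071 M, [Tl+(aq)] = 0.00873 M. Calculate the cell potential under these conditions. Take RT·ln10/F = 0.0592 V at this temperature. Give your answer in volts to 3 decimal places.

Tl⁺/Tl is reduced (cathode, E° = −0.33 V) and Cr³⁺/Cr is oxidized (anode).
E°cell = E°cat − E°an = −0.33 − (−0.74) = +0.41 V; n = 3.
Balancing gives 3 Tl+(aq) + Cr(s) → 3 Tl(s) + Cr3+(aq); hence Q = [Cr3+(aq)] / [Tl+(aq)]^3 = 1.07×10^5 (log Q = 5.028).
Applying E = E° − (RT ln10/nF)·log Q gives +0.41 − (0.0592/3)(5.028) = +0.311 V.

+0.311 V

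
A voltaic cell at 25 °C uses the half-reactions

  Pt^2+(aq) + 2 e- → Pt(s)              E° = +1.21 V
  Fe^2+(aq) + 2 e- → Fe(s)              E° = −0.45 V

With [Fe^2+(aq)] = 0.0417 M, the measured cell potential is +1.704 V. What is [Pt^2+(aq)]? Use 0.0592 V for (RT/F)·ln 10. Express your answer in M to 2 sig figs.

1.3 M

With Pt²⁺/Pt at the cathode and Fe²⁺/Fe at the anode, E°cell = +1.21 − (−0.45) = +1.66 V (n = 2).
Since E = E° − (0.0592/n)·log Q, log Q = n(E° − E)/0.0592 = −1.486.
Balancing electrons gives Pt^2+(aq) + Fe(s) → Pt(s) + Fe^2+(aq); thus Q = [Fe^2+(aq)] / [Pt^2+(aq)].
Solving for the unknown gives log [Pt^2+(aq)] = 0.106, so [Pt^2+(aq)] ≈ 1.3 M.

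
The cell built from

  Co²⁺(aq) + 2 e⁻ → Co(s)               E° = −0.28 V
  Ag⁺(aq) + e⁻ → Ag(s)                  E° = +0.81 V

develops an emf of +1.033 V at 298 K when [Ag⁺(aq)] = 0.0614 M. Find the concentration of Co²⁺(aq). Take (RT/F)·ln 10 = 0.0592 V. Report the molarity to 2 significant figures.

Ag⁺/Ag is the cathode (higher E°); E°cell = +0.81 − (−0.28) = +1.09 V with n = 2.
From the Nernst equation, log Q = n(E° − E)/0.0592 = 2·(+1.09 − (+1.033))/0.0592 = 1.926.
The balanced reaction is 2 Ag⁺(aq) + Co(s) → 2 Ag(s) + Co²⁺(aq), so Q = [Co²⁺(aq)] / [Ag⁺(aq)]^2.
Substituting the known concentrations and solving, log [Co²⁺(aq)] = −0.498 and [Co²⁺(aq)] = 0.32 M.

0.32 M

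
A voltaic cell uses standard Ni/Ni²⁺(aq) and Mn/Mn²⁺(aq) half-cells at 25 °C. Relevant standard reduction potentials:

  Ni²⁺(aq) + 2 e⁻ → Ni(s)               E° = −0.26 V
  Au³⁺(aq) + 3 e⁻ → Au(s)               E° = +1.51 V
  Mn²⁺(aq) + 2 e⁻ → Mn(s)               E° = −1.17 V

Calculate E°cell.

+0.91 V

Of the two couples in this cell, the one with the more positive reduction potential is reduced at the cathode: here that is Ni²⁺/Ni (−0.26 V); Mn²⁺/Mn (−1.17 V) is the anode.
E°cell = E°(cathode) − E°(anode) = −0.26 − (−1.17) = +0.91 V.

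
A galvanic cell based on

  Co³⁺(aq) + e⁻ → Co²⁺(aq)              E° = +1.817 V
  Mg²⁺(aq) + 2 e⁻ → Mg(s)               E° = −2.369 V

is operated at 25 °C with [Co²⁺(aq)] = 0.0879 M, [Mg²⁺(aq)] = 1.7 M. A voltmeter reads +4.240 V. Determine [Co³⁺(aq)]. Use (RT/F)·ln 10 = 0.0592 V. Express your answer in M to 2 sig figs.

Co³⁺/Co²⁺ is the cathode (higher E°); E°cell = +1.817 − (−2.369) = +4.186 V with n = 2.
From the Nernst equation, log Q = n(E° − E)/0.0592 = 2·(+4.186 − (+4.240))/0.0592 = −1.824.
For 2 Co³⁺(aq) + Mg(s) → 2 Co²⁺(aq) + Mg²⁺(aq), the reaction quotient is Q = ([Co²⁺(aq)]^2·[Mg²⁺(aq)]) / [Co³⁺(aq)]^2.
Substituting the known concentrations and solving, log [Co³⁺(aq)] = −0.029 and [Co³⁺(aq)] = 0.94 M.

0.94 M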